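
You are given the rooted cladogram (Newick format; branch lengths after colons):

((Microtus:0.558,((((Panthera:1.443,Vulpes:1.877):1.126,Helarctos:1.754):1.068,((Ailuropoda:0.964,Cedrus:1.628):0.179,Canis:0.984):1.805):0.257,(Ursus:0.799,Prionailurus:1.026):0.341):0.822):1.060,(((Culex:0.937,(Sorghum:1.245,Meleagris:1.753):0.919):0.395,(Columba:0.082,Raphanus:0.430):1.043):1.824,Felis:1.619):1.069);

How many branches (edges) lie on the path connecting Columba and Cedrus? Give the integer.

10

The MRCA of Columba and Cedrus is the root of the tree.
From Columba up to that node: 4 branches. From Cedrus up to the same node: 6 branches. Total: 4 + 6 = 10.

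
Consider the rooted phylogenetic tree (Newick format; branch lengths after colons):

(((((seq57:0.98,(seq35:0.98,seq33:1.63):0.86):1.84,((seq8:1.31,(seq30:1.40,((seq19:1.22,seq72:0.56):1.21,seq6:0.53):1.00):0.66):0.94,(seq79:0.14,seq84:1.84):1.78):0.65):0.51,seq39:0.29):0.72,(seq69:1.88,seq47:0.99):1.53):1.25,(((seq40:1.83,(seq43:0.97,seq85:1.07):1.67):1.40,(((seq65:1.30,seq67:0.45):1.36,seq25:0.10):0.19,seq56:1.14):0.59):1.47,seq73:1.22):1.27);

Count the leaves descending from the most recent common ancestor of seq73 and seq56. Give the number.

The MRCA of seq73 and seq56 is the node subtending (((seq40,(seq43,seq85)),(((seq65,seq67),seq25),seq56)),seq73).
That clade contains 8 terminal taxa: seq25, seq40, seq43, seq56, seq65, seq67, seq73, seq85.

8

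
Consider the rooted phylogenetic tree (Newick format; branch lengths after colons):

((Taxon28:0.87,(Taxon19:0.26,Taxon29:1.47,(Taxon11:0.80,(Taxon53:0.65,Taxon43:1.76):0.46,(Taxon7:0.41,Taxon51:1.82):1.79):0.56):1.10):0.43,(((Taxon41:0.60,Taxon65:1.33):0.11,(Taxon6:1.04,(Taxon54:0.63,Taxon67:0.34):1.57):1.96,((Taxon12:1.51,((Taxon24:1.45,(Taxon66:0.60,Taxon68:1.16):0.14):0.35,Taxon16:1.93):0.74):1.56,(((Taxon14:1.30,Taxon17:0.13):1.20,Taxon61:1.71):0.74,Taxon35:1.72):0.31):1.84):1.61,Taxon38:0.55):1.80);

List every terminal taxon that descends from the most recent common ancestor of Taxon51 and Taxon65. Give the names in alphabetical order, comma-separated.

Taxon11, Taxon12, Taxon14, Taxon16, Taxon17, Taxon19, Taxon24, Taxon28, Taxon29, Taxon35, Taxon38, Taxon41, Taxon43, Taxon51, Taxon53, Taxon54, Taxon6, Taxon61, Taxon65, Taxon66, Taxon67, Taxon68, Taxon7

Tracing Taxon51: it sits inside (Taxon7,Taxon51).
Tracing Taxon65: it sits inside (Taxon41,Taxon65).
The smallest clade enclosing both is the whole tree (their MRCA is the root), so the answer is all 23 tips in alphabetical order.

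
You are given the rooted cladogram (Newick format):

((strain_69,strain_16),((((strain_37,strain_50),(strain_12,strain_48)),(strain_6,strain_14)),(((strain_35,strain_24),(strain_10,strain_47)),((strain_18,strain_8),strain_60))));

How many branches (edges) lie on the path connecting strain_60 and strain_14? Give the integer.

The MRCA of strain_60 and strain_14 is the node subtending ((((strain_37,strain_50),(strain_12,strain_48)),(strain_6,strain_14)),(((strain_35,strain_24),(strain_10,strain_47)),((strain_18,strain_8),strain_60))).
From strain_60 up to that node: 3 branches. From strain_14 up to the same node: 3 branches. Total: 3 + 3 = 6.

6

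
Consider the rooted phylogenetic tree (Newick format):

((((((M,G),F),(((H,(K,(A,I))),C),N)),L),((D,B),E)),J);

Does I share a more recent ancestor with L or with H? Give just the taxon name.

H

The MRCA of I and H subtends (H,(K,(A,I))) (4 taxa).
The MRCA of I and L subtends ((((M,G),F),(((H,(K,(A,I))),C),N)),L) (10 taxa).
The first is nested inside the second, so I shares a more recent common ancestor with H.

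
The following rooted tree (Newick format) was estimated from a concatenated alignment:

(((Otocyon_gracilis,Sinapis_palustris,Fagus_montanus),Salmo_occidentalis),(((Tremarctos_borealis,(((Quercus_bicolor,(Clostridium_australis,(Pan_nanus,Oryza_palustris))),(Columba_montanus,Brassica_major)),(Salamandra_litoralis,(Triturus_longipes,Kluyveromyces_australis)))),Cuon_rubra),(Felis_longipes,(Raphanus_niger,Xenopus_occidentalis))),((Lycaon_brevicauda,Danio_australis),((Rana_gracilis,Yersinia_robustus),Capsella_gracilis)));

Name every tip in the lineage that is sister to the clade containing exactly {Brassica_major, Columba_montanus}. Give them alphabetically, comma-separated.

Clostridium_australis, Oryza_palustris, Pan_nanus, Quercus_bicolor

The clade containing exactly {Brassica_major, Columba_montanus} attaches to the tree at the node subtending ((Quercus_bicolor,(Clostridium_australis,(Pan_nanus,Oryza_palustris))),(Columba_montanus,Brassica_major)).
The other lineage descending from that same node — the sister group — is (Quercus_bicolor,(Clostridium_australis,(Pan_nanus,Oryza_palustris))); its 4 tips in alphabetical order are the answer.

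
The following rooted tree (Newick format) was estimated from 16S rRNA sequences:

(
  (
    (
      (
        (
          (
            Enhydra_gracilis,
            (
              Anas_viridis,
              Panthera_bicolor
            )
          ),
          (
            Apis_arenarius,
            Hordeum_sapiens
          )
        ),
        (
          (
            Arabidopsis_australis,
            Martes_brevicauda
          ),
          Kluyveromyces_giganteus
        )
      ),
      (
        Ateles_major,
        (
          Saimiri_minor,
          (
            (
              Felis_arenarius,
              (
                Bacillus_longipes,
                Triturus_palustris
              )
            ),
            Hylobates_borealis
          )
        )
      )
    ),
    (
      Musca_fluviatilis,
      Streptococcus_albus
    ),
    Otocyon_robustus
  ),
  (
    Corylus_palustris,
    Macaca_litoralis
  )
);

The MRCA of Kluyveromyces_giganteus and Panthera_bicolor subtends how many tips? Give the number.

8

The MRCA of Kluyveromyces_giganteus and Panthera_bicolor is the node subtending (((Enhydra_gracilis,(Anas_viridis,Panthera_bicolor)),(Apis_arenarius,Hordeum_sapiens)),((Arabidopsis_australis,Martes_brevicauda),Kluyveromyces_giganteus)).
That clade contains 8 terminal taxa: Anas_viridis, Apis_arenarius, Arabidopsis_australis, Enhydra_gracilis, Hordeum_sapiens, Kluyveromyces_giganteus, Martes_brevicauda, Panthera_bicolor.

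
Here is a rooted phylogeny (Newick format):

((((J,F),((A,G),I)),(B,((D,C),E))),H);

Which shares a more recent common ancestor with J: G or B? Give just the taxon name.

G

The MRCA of J and G subtends ((J,F),((A,G),I)) (5 taxa).
The MRCA of J and B subtends (((J,F),((A,G),I)),(B,((D,C),E))) (9 taxa).
The first is nested inside the second, so J shares a more recent common ancestor with G.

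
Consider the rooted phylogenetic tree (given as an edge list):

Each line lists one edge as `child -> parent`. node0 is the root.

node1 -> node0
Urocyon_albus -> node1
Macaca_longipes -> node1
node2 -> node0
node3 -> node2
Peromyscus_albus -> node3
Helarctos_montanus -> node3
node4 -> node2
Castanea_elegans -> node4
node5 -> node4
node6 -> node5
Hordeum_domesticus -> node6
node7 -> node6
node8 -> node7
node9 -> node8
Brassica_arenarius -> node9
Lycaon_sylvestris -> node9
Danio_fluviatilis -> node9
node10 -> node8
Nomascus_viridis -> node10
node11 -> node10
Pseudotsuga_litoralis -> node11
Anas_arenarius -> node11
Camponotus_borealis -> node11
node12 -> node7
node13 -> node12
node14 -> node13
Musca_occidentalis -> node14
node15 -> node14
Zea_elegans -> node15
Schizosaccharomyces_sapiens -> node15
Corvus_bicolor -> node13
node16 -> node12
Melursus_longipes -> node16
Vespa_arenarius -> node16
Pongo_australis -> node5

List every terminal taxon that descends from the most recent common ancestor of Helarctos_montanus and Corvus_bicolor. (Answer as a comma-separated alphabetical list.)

Tracing Helarctos_montanus: it sits inside (Peromyscus_albus,Helarctos_montanus).
Tracing Corvus_bicolor: it sits inside ((Musca_occidentalis,(Zea_elegans,Schizosaccharomyces_sapiens)),Corvus_bicolor).
The smallest clade enclosing both is ((Peromyscus_albus,Helarctos_montanus),(Castanea_elegans,((Hordeum_domesticus,(((Brassica_arenarius,Lycaon_sylvestris,Danio_fluviatilis),(Nomascus_viridis,(Pseudotsuga_litoralis,Anas_arenarius,Camponotus_borealis))),(((Musca_occidentalis,(Zea_elegans,Schizosaccharomyces_sapiens)),Corvus_bicolor),(Melursus_longipes,Vespa_arenarius)))),Pongo_australis))); the answer is its 18 terminal taxa in alphabetical order.

Anas_arenarius, Brassica_arenarius, Camponotus_borealis, Castanea_elegans, Corvus_bicolor, Danio_fluviatilis, Helarctos_montanus, Hordeum_domesticus, Lycaon_sylvestris, Melursus_longipes, Musca_occidentalis, Nomascus_viridis, Peromyscus_albus, Pongo_australis, Pseudotsuga_litoralis, Schizosaccharomyces_sapiens, Vespa_arenarius, Zea_elegans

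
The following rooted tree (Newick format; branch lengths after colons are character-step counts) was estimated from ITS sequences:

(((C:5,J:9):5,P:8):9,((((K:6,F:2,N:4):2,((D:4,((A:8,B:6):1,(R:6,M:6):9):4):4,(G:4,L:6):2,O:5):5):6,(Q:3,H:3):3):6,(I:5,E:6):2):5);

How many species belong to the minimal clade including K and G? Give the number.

11

The MRCA of K and G is the node subtending ((K,F,N),((D,((A,B),(R,M))),(G,L),O)).
That clade contains 11 terminal taxa: A, B, D, F, G, K, L, M, N, O, R.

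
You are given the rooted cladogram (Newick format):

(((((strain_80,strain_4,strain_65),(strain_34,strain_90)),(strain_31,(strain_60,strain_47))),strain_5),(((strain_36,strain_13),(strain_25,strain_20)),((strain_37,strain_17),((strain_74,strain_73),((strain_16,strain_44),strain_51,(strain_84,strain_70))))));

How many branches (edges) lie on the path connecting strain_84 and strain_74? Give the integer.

5

The MRCA of strain_84 and strain_74 is the node subtending ((strain_74,strain_73),((strain_16,strain_44),strain_51,(strain_84,strain_70))).
From strain_84 up to that node: 3 branches. From strain_74 up to the same node: 2 branches. Total: 3 + 2 = 5.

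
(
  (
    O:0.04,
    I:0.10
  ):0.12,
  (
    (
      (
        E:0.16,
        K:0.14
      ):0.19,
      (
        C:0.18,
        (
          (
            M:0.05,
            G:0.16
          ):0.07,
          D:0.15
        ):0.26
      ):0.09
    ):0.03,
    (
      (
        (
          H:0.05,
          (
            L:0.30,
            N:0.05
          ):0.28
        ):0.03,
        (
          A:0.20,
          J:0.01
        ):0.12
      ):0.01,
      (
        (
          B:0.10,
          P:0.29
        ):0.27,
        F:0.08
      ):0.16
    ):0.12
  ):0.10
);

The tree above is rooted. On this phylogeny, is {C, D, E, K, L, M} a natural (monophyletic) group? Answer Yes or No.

No

The MRCA of the listed taxa subtends (((E,K),(C,((M,G),D))),(((H,(L,N)),(A,J)),((B,P),F))).
That clade also contains A, B, F, G, H, J, N, P, which are not in the proposed group, so the group is not monophyletic.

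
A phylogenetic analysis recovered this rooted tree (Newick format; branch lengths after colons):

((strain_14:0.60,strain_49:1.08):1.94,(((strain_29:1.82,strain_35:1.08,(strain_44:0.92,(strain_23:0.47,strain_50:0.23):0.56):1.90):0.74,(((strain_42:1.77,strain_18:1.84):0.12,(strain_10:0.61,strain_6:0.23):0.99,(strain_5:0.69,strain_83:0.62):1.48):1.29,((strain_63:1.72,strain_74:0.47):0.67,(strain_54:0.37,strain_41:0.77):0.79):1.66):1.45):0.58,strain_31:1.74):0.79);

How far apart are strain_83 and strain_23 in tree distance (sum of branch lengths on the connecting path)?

8.51

The path runs strain_83 → … → MRCA → … → strain_23; the MRCA is the node subtending ((strain_29,strain_35,(strain_44,(strain_23,strain_50))),(((strain_42,strain_18),(strain_10,strain_6),(strain_5,strain_83)),((strain_63,strain_74),(strain_54,strain_41)))).
Branch lengths along that path: 0.62 + 1.48 + 1.29 + 1.45 + 0.74 + 1.90 + 0.56 + 0.47 = 8.51.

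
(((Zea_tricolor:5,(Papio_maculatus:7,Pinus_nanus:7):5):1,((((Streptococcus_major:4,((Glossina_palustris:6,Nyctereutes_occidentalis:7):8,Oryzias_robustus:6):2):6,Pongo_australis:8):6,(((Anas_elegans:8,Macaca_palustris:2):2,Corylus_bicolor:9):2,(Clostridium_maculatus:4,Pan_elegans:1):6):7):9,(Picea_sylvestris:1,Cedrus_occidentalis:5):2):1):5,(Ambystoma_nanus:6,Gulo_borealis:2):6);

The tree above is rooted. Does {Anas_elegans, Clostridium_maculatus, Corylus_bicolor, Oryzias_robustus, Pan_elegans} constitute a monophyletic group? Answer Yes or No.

The MRCA of the listed taxa subtends (((Streptococcus_major,((Glossina_palustris,Nyctereutes_occidentalis),Oryzias_robustus)),Pongo_australis),(((Anas_elegans,Macaca_palustris),Corylus_bicolor),(Clostridium_maculatus,Pan_elegans))).
That clade also contains Glossina_palustris, Macaca_palustris, Nyctereutes_occidentalis, Pongo_australis, Streptococcus_major, which are not in the proposed group, so the group is not monophyletic.

No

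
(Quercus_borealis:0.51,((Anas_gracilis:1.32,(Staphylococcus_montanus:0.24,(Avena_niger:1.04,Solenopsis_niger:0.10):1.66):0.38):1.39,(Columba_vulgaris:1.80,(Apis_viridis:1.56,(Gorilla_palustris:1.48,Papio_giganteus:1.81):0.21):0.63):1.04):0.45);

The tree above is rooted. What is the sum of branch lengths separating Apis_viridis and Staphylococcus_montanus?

5.24

The path runs Apis_viridis → … → MRCA → … → Staphylococcus_montanus; the MRCA is the node subtending ((Anas_gracilis,(Staphylococcus_montanus,(Avena_niger,Solenopsis_niger))),(Columba_vulgaris,(Apis_viridis,(Gorilla_palustris,Papio_giganteus)))).
Branch lengths along that path: 1.56 + 0.63 + 1.04 + 1.39 + 0.38 + 0.24 = 5.24.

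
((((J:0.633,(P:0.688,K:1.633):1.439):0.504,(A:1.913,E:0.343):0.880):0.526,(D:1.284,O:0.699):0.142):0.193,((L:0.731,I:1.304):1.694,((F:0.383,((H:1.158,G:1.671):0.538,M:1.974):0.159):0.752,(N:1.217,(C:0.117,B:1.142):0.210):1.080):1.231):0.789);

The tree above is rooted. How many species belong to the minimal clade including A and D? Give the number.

7

The MRCA of A and D is the node subtending (((J,(P,K)),(A,E)),(D,O)).
That clade contains 7 terminal taxa: A, D, E, J, K, O, P.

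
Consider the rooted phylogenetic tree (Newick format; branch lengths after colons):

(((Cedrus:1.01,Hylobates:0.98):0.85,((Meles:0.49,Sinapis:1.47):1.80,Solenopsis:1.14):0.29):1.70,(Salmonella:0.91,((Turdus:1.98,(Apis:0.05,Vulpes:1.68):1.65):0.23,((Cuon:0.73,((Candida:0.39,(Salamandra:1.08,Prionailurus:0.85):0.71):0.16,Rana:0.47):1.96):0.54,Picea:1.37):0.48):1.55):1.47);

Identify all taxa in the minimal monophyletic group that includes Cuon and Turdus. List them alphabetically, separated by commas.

Tracing Cuon: it sits inside (Cuon,((Candida,(Salamandra,Prionailurus)),Rana)).
Tracing Turdus: it sits inside (Turdus,(Apis,Vulpes)).
The smallest clade enclosing both is ((Turdus,(Apis,Vulpes)),((Cuon,((Candida,(Salamandra,Prionailurus)),Rana)),Picea)); the answer is its 9 terminal taxa in alphabetical order.

Apis, Candida, Cuon, Picea, Prionailurus, Rana, Salamandra, Turdus, Vulpes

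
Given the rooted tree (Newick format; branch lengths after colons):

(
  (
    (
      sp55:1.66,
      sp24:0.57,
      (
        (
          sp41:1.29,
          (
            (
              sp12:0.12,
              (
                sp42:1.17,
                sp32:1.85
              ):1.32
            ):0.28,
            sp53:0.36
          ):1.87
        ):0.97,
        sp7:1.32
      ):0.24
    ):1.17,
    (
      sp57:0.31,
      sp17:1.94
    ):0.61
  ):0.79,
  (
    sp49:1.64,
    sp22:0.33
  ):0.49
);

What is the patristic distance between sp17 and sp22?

The path runs sp17 → … → MRCA → … → sp22; the MRCA is the root of the tree.
Branch lengths along that path: 1.94 + 0.61 + 0.79 + 0.49 + 0.33 = 4.16.

4.16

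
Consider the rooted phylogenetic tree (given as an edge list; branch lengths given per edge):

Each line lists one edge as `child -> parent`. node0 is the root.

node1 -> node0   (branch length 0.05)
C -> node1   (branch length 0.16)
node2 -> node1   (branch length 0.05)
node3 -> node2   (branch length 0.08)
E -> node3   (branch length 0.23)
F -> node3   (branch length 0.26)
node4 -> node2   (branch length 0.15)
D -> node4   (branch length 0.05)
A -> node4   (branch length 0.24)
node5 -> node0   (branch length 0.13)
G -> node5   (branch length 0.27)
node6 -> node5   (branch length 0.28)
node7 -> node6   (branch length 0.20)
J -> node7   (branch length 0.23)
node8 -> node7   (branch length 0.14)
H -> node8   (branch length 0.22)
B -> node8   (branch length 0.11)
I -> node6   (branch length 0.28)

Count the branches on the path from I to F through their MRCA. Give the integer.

7

The MRCA of I and F is the root of the tree.
From I up to that node: 3 branches. From F up to the same node: 4 branches. Total: 3 + 4 = 7.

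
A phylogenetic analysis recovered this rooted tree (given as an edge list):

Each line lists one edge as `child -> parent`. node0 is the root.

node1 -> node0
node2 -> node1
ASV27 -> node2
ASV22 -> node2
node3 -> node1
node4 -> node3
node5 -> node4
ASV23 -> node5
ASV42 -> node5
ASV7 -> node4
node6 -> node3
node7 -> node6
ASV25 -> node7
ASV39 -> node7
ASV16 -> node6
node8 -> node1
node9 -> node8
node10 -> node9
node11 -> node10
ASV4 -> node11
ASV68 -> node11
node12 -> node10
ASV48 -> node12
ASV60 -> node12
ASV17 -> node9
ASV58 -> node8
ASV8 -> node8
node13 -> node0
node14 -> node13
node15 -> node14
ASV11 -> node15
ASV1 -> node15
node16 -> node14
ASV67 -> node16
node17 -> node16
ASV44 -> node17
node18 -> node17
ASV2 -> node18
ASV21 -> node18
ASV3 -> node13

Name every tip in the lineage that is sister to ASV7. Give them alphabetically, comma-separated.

ASV23, ASV42

ASV7 attaches to the tree at the node subtending ((ASV23,ASV42),ASV7).
The other lineage descending from that same node — the sister group — is (ASV23,ASV42); its 2 tips in alphabetical order are the answer.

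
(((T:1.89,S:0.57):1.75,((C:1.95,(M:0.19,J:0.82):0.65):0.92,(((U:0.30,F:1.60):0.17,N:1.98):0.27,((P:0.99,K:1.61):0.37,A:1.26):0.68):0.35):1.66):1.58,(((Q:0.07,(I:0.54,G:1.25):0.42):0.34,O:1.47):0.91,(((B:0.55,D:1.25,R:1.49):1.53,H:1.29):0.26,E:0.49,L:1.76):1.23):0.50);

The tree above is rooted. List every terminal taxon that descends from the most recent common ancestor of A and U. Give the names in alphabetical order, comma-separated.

A, F, K, N, P, U

Tracing A: it sits inside ((P,K),A).
Tracing U: it sits inside (U,F).
The smallest clade enclosing both is (((U,F),N),((P,K),A)); the answer is its 6 terminal taxa in alphabetical order.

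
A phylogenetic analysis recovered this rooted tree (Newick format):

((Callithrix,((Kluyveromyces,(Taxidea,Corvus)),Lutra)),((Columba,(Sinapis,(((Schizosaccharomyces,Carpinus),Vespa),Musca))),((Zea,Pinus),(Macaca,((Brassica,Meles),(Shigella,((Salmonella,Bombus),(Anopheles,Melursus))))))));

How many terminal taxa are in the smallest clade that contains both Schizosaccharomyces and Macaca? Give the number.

16

The MRCA of Schizosaccharomyces and Macaca is the node subtending ((Columba,(Sinapis,(((Schizosaccharomyces,Carpinus),Vespa),Musca))),((Zea,Pinus),(Macaca,((Brassica,Meles),(Shigella,((Salmonella,Bombus),(Anopheles,Melursus))))))).
That clade contains 16 terminal taxa: Anopheles, Bombus, Brassica, Carpinus, Columba, Macaca, Meles, Melursus, Musca, Pinus, Salmonella, Schizosaccharomyces, Shigella, Sinapis, Vespa, Zea.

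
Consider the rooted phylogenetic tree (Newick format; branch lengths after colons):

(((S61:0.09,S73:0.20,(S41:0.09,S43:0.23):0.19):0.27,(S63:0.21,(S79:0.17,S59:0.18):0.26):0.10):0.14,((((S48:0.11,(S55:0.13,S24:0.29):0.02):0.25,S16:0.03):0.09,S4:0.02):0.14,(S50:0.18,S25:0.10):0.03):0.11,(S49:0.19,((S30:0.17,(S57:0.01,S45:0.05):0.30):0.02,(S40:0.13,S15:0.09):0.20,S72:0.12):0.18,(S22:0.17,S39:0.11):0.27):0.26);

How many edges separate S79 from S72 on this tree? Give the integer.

The MRCA of S79 and S72 is the root of the tree.
From S79 up to that node: 4 branches. From S72 up to the same node: 3 branches. Total: 4 + 3 = 7.

7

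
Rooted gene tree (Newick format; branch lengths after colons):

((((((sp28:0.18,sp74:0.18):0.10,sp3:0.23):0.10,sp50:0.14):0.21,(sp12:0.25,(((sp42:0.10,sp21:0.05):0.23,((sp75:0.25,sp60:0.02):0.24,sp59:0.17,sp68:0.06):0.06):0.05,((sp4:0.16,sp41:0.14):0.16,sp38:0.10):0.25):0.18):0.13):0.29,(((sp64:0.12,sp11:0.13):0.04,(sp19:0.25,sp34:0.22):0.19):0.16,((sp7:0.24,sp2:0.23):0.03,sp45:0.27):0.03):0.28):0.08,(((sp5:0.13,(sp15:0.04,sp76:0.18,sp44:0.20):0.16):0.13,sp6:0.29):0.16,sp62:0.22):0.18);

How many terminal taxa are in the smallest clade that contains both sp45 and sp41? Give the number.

The MRCA of sp45 and sp41 is the node subtending (((((sp28,sp74),sp3),sp50),(sp12,(((sp42,sp21),((sp75,sp60),sp59,sp68)),((sp4,sp41),sp38)))),(((sp64,sp11),(sp19,sp34)),((sp7,sp2),sp45))).
That clade contains 21 terminal taxa: sp11, sp12, sp19, sp2, sp21, sp28, sp3, sp34, sp38, sp4, sp41, sp42, sp45, sp50, sp59, sp60, sp64, sp68, sp7, sp74, sp75.

21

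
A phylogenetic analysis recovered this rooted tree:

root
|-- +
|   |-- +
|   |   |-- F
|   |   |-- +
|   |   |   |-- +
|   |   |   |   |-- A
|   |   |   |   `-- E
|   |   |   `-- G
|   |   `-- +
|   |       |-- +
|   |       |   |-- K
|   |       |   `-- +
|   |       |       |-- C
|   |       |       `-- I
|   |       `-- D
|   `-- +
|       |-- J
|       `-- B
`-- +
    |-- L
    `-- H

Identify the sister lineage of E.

E attaches to the tree at the node subtending (A,E).
The other lineage descending from that same node — the sister group — is the single tip A.

A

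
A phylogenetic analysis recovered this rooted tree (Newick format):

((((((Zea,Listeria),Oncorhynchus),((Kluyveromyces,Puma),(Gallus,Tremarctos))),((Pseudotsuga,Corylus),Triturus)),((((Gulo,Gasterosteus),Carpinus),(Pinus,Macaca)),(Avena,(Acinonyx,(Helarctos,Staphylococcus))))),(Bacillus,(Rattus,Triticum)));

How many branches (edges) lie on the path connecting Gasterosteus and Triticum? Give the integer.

The MRCA of Gasterosteus and Triticum is the root of the tree.
From Gasterosteus up to that node: 6 branches. From Triticum up to the same node: 3 branches. Total: 6 + 3 = 9.

9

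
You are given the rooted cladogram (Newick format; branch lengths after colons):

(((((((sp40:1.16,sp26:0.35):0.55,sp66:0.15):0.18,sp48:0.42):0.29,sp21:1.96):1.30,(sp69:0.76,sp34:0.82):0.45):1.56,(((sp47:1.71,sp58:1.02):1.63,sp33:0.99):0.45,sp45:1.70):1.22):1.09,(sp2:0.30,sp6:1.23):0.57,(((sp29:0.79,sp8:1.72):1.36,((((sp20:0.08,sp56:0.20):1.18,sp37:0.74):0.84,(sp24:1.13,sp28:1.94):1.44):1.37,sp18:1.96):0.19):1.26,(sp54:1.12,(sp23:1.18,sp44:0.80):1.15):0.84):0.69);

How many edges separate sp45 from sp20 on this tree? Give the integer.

10

The MRCA of sp45 and sp20 is the root of the tree.
From sp45 up to that node: 3 branches. From sp20 up to the same node: 7 branches. Total: 3 + 7 = 10.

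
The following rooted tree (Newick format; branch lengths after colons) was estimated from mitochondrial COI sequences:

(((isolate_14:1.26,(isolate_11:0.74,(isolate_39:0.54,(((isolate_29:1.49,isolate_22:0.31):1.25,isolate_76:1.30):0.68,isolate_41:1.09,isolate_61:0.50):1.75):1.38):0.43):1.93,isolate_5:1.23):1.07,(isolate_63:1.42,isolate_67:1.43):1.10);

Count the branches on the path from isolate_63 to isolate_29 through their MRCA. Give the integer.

10

The MRCA of isolate_63 and isolate_29 is the root of the tree.
From isolate_63 up to that node: 2 branches. From isolate_29 up to the same node: 8 branches. Total: 2 + 8 = 10.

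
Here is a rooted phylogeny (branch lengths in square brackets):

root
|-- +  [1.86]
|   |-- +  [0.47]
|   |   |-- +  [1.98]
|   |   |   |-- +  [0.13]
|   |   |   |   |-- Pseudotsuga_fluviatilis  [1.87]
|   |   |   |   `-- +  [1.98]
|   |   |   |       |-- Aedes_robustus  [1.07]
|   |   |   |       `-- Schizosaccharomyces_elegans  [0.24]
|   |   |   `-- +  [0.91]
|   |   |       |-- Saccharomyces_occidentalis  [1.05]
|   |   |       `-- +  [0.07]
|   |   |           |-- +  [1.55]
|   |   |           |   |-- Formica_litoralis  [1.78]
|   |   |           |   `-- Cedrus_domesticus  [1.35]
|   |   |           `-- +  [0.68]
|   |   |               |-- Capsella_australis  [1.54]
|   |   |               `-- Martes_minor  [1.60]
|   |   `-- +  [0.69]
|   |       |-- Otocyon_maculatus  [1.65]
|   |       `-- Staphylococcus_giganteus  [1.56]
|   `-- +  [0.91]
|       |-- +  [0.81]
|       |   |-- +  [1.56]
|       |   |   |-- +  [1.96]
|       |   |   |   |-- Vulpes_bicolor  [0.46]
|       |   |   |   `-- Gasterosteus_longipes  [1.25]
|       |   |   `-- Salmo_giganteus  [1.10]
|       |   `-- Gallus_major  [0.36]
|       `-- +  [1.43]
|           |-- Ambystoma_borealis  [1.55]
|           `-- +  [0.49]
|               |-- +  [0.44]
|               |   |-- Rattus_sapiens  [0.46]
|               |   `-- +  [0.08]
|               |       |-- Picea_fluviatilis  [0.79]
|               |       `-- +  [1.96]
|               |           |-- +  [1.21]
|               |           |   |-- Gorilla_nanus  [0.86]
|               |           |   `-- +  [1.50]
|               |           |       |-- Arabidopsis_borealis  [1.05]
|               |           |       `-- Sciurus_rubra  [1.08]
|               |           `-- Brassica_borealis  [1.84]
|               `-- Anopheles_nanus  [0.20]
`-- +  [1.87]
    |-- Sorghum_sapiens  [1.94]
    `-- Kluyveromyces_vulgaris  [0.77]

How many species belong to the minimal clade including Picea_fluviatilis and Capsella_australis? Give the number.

22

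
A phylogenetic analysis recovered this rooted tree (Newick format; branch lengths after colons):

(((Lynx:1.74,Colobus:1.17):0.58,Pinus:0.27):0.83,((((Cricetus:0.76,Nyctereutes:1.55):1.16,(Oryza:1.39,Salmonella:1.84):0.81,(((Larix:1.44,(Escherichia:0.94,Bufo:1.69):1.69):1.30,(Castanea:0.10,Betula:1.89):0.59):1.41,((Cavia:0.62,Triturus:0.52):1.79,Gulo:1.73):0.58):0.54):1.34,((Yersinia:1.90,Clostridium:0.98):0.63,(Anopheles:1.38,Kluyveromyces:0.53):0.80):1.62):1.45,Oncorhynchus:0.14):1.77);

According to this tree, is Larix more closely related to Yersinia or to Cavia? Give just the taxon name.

Cavia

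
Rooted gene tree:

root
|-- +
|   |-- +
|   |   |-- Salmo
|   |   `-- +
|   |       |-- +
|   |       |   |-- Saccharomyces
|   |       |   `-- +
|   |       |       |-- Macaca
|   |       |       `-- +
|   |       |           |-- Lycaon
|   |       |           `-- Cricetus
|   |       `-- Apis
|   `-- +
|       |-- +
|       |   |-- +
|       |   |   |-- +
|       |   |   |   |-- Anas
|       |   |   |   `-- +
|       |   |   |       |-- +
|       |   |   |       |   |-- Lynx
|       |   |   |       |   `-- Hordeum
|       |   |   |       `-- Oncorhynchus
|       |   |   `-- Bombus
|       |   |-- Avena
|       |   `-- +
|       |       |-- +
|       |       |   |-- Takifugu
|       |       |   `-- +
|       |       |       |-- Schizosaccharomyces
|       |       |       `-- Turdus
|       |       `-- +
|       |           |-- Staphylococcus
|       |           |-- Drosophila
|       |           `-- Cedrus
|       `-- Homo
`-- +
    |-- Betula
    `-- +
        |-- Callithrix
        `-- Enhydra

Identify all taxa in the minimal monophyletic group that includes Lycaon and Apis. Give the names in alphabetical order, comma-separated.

Apis, Cricetus, Lycaon, Macaca, Saccharomyces

Tracing Lycaon: it sits inside (Lycaon,Cricetus).
Tracing Apis: it sits inside ((Saccharomyces,(Macaca,(Lycaon,Cricetus))),Apis).
The smallest clade enclosing both is ((Saccharomyces,(Macaca,(Lycaon,Cricetus))),Apis); the answer is its 5 terminal taxa in alphabetical order.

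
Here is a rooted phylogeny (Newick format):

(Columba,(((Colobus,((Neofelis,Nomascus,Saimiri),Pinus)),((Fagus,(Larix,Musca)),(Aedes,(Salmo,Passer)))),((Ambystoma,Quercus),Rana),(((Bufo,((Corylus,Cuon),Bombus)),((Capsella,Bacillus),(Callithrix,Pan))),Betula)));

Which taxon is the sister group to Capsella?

Capsella attaches to the tree at the node subtending (Capsella,Bacillus).
The other lineage descending from that same node — the sister group — is the single tip Bacillus.

Bacillus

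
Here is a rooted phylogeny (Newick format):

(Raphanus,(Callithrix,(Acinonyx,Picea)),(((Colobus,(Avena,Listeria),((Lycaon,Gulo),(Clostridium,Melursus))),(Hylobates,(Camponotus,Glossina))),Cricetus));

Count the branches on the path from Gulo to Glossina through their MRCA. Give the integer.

The MRCA of Gulo and Glossina is the node subtending ((Colobus,(Avena,Listeria),((Lycaon,Gulo),(Clostridium,Melursus))),(Hylobates,(Camponotus,Glossina))).
From Gulo up to that node: 4 branches. From Glossina up to the same node: 3 branches. Total: 4 + 3 = 7.

7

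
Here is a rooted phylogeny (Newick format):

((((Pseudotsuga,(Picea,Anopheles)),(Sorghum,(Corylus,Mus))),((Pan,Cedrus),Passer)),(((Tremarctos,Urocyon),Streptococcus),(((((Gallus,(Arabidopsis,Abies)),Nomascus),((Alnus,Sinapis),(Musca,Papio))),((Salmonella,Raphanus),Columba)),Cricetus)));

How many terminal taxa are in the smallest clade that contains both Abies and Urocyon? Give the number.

15

The MRCA of Abies and Urocyon is the node subtending (((Tremarctos,Urocyon),Streptococcus),(((((Gallus,(Arabidopsis,Abies)),Nomascus),((Alnus,Sinapis),(Musca,Papio))),((Salmonella,Raphanus),Columba)),Cricetus)).
That clade contains 15 terminal taxa: Abies, Alnus, Arabidopsis, Columba, Cricetus, Gallus, Musca, Nomascus, Papio, Raphanus, Salmonella, Sinapis, Streptococcus, Tremarctos, Urocyon.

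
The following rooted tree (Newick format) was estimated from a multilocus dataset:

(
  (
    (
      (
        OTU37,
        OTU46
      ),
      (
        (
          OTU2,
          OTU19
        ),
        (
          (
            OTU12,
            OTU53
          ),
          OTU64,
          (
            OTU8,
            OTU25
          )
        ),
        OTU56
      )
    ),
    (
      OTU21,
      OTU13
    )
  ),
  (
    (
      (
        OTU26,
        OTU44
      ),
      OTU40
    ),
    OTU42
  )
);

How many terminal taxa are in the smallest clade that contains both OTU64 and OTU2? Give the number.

8

The MRCA of OTU64 and OTU2 is the node subtending ((OTU2,OTU19),((OTU12,OTU53),OTU64,(OTU8,OTU25)),OTU56).
That clade contains 8 terminal taxa: OTU12, OTU19, OTU2, OTU25, OTU53, OTU56, OTU64, OTU8.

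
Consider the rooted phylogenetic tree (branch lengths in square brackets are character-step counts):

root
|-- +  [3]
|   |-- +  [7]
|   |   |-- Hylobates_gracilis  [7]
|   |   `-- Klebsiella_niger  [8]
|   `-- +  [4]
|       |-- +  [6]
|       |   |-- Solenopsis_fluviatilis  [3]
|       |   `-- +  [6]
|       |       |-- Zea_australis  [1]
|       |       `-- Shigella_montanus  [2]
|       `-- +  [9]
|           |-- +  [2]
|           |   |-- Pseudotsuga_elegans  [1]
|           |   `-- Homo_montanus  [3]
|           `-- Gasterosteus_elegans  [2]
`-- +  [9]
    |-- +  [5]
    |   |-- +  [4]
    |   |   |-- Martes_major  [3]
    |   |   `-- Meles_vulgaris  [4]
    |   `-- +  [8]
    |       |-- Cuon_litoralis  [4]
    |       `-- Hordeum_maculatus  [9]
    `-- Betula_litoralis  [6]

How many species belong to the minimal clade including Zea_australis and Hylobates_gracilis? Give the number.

8

The MRCA of Zea_australis and Hylobates_gracilis is the node subtending ((Hylobates_gracilis,Klebsiella_niger),((Solenopsis_fluviatilis,(Zea_australis,Shigella_montanus)),((Pseudotsuga_elegans,Homo_montanus),Gasterosteus_elegans))).
That clade contains 8 terminal taxa: Gasterosteus_elegans, Homo_montanus, Hylobates_gracilis, Klebsiella_niger, Pseudotsuga_elegans, Shigella_montanus, Solenopsis_fluviatilis, Zea_australis.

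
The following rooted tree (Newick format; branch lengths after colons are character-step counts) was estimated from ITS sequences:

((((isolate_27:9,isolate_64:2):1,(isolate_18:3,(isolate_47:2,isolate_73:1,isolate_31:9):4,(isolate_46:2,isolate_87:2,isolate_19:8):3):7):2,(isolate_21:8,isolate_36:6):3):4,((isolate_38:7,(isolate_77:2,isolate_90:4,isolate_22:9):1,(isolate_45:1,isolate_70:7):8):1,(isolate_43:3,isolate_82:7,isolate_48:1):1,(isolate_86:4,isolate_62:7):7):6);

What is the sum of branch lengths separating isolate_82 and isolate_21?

29

The path runs isolate_82 → … → MRCA → … → isolate_21; the MRCA is the root of the tree.
Branch lengths along that path: 7 + 1 + 6 + 4 + 3 + 8 = 29.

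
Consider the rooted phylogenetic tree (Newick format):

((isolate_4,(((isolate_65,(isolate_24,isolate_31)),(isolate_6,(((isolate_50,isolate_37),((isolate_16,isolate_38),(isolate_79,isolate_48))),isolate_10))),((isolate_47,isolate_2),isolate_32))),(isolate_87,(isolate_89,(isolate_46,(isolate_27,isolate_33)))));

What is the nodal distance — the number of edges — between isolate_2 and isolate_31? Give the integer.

7

The MRCA of isolate_2 and isolate_31 is the node subtending (((isolate_65,(isolate_24,isolate_31)),(isolate_6,(((isolate_50,isolate_37),((isolate_16,isolate_38),(isolate_79,isolate_48))),isolate_10))),((isolate_47,isolate_2),isolate_32)).
From isolate_2 up to that node: 3 branches. From isolate_31 up to the same node: 4 branches. Total: 3 + 4 = 7.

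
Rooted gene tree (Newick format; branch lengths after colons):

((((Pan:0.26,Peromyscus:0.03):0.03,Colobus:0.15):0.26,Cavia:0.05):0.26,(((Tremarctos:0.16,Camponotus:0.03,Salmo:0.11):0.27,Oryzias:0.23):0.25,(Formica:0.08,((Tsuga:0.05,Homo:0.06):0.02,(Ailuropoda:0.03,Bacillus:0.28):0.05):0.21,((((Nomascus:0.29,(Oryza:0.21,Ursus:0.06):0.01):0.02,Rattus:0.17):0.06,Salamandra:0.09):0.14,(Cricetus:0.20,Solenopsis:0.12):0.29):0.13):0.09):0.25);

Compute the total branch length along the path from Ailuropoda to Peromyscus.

1.21

The path runs Ailuropoda → … → MRCA → … → Peromyscus; the MRCA is the root of the tree.
Branch lengths along that path: 0.03 + 0.05 + 0.21 + 0.09 + 0.25 + 0.26 + 0.26 + 0.03 + 0.03 = 1.21.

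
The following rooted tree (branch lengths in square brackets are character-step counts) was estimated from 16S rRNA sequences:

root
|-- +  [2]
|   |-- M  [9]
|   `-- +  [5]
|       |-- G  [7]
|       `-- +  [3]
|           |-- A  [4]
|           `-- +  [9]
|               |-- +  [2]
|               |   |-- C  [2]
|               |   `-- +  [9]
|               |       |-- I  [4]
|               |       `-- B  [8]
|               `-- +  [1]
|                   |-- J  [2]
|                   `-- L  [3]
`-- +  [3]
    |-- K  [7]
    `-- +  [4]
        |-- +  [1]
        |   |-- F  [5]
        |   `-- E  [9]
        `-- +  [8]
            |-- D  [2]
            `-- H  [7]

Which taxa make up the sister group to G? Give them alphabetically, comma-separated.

A, B, C, I, J, L

G attaches to the tree at the node subtending (G,(A,((C,(I,B)),(J,L)))).
The other lineage descending from that same node — the sister group — is (A,((C,(I,B)),(J,L))); its 6 tips in alphabetical order are the answer.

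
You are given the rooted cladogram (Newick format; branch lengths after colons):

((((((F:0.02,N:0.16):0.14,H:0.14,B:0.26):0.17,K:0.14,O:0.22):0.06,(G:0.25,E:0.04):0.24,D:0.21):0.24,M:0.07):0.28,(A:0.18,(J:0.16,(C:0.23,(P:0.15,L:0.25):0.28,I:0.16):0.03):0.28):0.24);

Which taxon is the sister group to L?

L attaches to the tree at the node subtending (P,L).
The other lineage descending from that same node — the sister group — is the single tip P.

P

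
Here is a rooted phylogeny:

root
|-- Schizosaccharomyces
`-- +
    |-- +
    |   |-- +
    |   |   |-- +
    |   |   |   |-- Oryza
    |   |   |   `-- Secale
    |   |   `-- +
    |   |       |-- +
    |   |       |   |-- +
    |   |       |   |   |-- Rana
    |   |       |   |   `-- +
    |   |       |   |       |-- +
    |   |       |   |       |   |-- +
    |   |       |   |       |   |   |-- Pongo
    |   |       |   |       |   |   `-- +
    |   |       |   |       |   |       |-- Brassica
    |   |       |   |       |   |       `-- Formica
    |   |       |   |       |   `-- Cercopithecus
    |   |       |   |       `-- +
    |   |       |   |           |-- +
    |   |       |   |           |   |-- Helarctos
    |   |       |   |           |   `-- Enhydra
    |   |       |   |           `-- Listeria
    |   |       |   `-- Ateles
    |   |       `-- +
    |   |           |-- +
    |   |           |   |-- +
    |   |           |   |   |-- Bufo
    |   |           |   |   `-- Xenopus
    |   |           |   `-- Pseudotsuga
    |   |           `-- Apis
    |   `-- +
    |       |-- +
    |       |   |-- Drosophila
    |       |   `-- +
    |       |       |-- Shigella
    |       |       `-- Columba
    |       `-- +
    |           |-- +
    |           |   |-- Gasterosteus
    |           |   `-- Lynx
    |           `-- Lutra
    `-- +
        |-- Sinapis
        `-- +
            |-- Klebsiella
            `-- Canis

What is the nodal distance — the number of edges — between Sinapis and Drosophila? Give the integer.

The MRCA of Sinapis and Drosophila is the node subtending ((((Oryza,Secale),(((Rana,(((Pongo,(Brassica,Formica)),Cercopithecus),((Helarctos,Enhydra),Listeria))),Ateles),(((Bufo,Xenopus),Pseudotsuga),Apis))),((Drosophila,(Shigella,Columba)),((Gasterosteus,Lynx),Lutra))),(Sinapis,(Klebsiella,Canis))).
From Sinapis up to that node: 2 branches. From Drosophila up to the same node: 4 branches. Total: 2 + 4 = 6.

6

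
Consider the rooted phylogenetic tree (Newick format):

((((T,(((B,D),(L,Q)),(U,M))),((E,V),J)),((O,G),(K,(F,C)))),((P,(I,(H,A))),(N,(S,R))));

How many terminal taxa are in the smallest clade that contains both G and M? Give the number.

The MRCA of G and M is the node subtending (((T,(((B,D),(L,Q)),(U,M))),((E,V),J)),((O,G),(K,(F,C)))).
That clade contains 15 terminal taxa: B, C, D, E, F, G, J, K, L, M, O, Q, T, U, V.

15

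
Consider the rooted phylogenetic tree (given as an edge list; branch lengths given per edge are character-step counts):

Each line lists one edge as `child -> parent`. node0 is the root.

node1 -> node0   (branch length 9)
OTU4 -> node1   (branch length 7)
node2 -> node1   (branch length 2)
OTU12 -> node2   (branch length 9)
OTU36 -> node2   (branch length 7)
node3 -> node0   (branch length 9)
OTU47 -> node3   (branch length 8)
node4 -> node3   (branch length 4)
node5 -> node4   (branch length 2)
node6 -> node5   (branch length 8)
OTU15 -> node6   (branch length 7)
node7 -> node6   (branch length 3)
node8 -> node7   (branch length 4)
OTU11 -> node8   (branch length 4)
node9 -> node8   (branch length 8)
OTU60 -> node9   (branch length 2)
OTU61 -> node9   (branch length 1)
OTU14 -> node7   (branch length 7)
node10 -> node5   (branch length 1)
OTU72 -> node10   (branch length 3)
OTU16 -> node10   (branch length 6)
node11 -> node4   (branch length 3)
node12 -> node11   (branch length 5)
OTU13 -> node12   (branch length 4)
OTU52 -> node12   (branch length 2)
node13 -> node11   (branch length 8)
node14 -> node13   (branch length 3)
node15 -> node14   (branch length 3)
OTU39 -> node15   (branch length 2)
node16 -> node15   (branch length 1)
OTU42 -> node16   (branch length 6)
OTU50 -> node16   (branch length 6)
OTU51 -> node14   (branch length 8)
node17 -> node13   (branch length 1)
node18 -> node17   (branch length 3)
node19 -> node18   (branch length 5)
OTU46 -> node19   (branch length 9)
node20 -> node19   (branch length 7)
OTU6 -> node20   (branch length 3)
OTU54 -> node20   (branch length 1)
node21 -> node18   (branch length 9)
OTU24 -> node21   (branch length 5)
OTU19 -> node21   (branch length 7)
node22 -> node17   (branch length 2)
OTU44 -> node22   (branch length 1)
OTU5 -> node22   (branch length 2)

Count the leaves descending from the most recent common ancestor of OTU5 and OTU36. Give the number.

24

The MRCA of OTU5 and OTU36 is the root, so the clade is the entire tree.
That clade contains 24 terminal taxa: OTU11, OTU12, OTU13, OTU14, OTU15, OTU16, OTU19, OTU24, OTU36, OTU39, OTU4, OTU42, OTU44, OTU46, OTU47, OTU5, OTU50, OTU51, OTU52, OTU54, OTU6, OTU60, OTU61, OTU72.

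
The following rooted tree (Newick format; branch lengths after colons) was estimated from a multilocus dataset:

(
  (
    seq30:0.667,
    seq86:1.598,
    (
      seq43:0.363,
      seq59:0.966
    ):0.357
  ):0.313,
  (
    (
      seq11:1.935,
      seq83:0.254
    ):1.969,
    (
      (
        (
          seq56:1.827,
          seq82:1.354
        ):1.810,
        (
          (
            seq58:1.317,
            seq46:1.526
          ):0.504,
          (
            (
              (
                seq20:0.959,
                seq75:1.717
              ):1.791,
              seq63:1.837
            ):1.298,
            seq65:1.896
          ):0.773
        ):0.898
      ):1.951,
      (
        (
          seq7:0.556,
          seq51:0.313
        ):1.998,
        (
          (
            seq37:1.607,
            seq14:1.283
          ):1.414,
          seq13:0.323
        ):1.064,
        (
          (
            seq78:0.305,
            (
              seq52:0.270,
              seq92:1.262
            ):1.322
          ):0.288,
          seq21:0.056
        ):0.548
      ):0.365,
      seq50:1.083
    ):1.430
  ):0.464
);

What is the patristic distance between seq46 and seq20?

The path runs seq46 → … → MRCA → … → seq20; the MRCA is the node subtending ((seq58,seq46),(((seq20,seq75),seq63),seq65)).
Branch lengths along that path: 1.526 + 0.504 + 0.773 + 1.298 + 1.791 + 0.959 = 6.851.

6.851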